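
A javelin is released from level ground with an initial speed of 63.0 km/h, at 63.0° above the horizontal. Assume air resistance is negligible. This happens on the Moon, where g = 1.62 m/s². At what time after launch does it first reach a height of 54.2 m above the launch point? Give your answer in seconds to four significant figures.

4.553 s

Convert: 63.0 km/h = 63.0/3.6 = 17.50 m/s.
Horizontal component vₓ = 17.50 cos 63.0° = 7.945 m/s; vertical v_y0 = 17.50 sin 63.0° = 15.59 m/s.
Require v_y0 t − ½ g t² = 54.2, i.e. 0.8100 t² − 15.59 t + 54.2 = 0.
t = [15.59 ± √(15.59² − 2·1.62·54.2)] / 1.62 = (15.59 ± 8.217) / 1.62, so t = 4.553 s or t = 14.70 s.
The first (ascending) time is 4.553 s.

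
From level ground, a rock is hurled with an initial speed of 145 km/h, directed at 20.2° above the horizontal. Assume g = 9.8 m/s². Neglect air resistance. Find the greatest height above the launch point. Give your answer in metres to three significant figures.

9.87 m

Convert: 145 km/h = 145/3.6 = 40.28 m/s.
Resolve: vₓ = 40.28 cos 20.2° = 37.80 m/s and v_y0 = 40.28 sin 20.2° = 13.91 m/s.
At the apex v_y = 0, so H = v_y0²/(2g) = 13.91²/19.60 = 9.869 m.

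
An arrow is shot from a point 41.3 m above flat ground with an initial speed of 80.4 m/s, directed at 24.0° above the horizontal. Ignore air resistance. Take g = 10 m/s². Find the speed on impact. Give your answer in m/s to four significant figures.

85.38 m/s

Components: vₓ = 80.40 cos 24.0° = 73.45 m/s, v_y0 = 80.40 sin 24.0° = 32.70 m/s.
The projectile lands when y = 41.3 + (32.70) t − ½·10.0·t² = 0. Positive root: t = (32.70 + √(32.70² + 2·10.0·41.3)) / 10.0 = (32.70 + 43.54) / 10.0 = 7.624 s.
Vertical velocity at impact: v_y = v_y0 − g t = 32.70 − 10.0 × 7.624 = −43.54 m/s.
Speed: |v| = √(vₓ² + v_y²) = √(73.45² + 43.54²) = 85.38 m/s.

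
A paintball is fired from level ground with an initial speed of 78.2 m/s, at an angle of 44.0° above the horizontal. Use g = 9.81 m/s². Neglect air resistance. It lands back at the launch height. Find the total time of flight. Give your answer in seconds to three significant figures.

11.1 s

Resolve: vₓ = 78.20 cos 44.0° = 56.25 m/s and v_y0 = 78.20 sin 44.0° = 54.32 m/s.
Time of flight on level ground: T = 2 v_y0 / g = 2 × 54.32 / 9.81 = 11.07 s.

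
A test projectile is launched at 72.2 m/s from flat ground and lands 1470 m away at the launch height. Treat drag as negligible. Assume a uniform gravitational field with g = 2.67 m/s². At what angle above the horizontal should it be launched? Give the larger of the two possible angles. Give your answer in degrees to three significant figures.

Level-ground range R = v₀² sin(2θ)/g ⇒ sin(2θ) = gR/v₀² = 2.67 × 1470 / 72.2² = 0.7529.
2θ = 48.84° or 180° − 48.84° = 131.2°, so θ = 24.42° or 65.58°.
The larger angle is 65.58°.

65.6°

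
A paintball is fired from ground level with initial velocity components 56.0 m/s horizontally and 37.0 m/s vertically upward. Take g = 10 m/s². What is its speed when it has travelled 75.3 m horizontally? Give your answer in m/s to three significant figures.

60.8 m/s

Time to reach x = 75.3 m: t = x/vₓ = 75.3/56.00 = 1.345 s.
Vertical velocity there: v_y = v_y0 − g t = 37.00 − 10.0 × 1.345 = 23.55 m/s.
Speed: √(vₓ² + v_y²) = √(56.00² + 23.55²) = 60.75 m/s.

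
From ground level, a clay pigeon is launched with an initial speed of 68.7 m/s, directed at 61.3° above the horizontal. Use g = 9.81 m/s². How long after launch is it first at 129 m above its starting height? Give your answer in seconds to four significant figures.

Resolve: vₓ = 68.70 cos 61.3° = 32.99 m/s and v_y0 = 68.70 sin 61.3° = 60.26 m/s.
Require v_y0 t − ½ g t² = 129, i.e. 4.905 t² − 60.26 t + 129 = 0.
Quadratic formula: t = (60.26 ± √1100.3) / 9.81 = (60.26 ± 33.17) / 9.81 → t = 2.761 s or 9.524 s.
The first (ascending) time is 2.761 s.

2.761 s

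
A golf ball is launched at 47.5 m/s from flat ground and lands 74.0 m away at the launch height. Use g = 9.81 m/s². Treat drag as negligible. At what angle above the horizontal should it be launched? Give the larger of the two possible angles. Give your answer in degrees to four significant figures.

80.62°

From R = (v₀²/g) sin 2θ: sin 2θ = 9.81 × 74.0 / 2256.2 = 0.3217.
2θ = 18.77° or 180° − 18.77° = 161.2°, so θ = 9.384° or 80.62°.
The larger angle is 80.62°.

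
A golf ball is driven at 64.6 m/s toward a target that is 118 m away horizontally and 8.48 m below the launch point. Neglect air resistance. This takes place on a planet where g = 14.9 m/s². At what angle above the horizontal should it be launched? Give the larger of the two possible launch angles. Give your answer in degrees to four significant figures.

Trajectory: y = x tanθ − g x² (1 + tan²θ)/(2v₀²). With x = 118, y = −8.48, v₀ = 64.6, g = 14.9:
24.86 tan²θ − 118 tanθ + (16.38) = 0.
tanθ = [118 ± √(118² − 4 × 24.86 × (16.38))] / (2 × 24.86) = (118 ± 110.9) / 49.71, giving tanθ = 0.1431 or 4.604.
θ = 8.144° or 77.75°; the larger is 77.75°.

77.75°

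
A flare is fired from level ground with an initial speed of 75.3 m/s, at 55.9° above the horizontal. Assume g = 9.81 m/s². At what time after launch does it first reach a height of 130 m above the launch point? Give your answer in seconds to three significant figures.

Components: vₓ = 75.30 cos 55.9° = 42.22 m/s, v_y0 = 75.30 sin 55.9° = 62.35 m/s.
Require v_y0 t − ½ g t² = 130, i.e. 4.905 t² − 62.35 t + 130 = 0.
t = [62.35 ± √(62.35² − 2·9.81·130)] / 9.81 = (62.35 ± 36.57) / 9.81, so t = 2.628 s or t = 10.08 s.
The first (ascending) time is 2.628 s.

2.63 s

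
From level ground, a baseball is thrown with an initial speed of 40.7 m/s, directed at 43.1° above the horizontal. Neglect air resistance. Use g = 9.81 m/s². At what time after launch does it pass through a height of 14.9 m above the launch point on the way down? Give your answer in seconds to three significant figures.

5.07 s

vₓ = 40.70 cos 43.1° = 29.72 m/s; v_y0 = 40.70 sin 43.1° = 27.81 m/s.
Require v_y0 t − ½ g t² = 14.9, i.e. 4.905 t² − 27.81 t + 14.9 = 0.
Quadratic formula: t = (27.81 ± √481.02) / 9.81 = (27.81 ± 21.93) / 9.81 → t = 0.5991 s or 5.070 s.
The descending-branch root is 5.070 s.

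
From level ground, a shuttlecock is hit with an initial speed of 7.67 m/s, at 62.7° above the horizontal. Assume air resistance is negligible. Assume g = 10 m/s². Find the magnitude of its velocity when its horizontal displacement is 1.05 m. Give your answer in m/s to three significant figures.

Horizontal component vₓ = 7.670 cos 62.7° = 3.518 m/s; vertical v_y0 = 7.670 sin 62.7° = 6.816 m/s.
x = vₓ t ⇒ t = 1.05/3.518 = 0.2985 s.
Vertical velocity there: v_y = v_y0 − g t = 6.816 − 10.0 × 0.2985 = 3.831 m/s.
Speed: √(vₓ² + v_y²) = √(3.518² + 3.831²) = 5.201 m/s.

5.20 m/s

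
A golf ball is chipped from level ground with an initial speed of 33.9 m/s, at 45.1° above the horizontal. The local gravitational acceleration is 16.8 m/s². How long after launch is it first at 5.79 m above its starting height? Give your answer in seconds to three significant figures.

Components: vₓ = 33.90 cos 45.1° = 23.93 m/s, v_y0 = 33.90 sin 45.1° = 24.01 m/s.
Require v_y0 t − ½ g t² = 5.79, i.e. 8.400 t² − 24.01 t + 5.79 = 0.
Quadratic formula: t = (24.01 ± √382.07) / 16.8 = (24.01 ± 19.55) / 16.8 → t = 0.2658 s or 2.593 s.
The first (ascending) time is 0.2658 s.

0.266 s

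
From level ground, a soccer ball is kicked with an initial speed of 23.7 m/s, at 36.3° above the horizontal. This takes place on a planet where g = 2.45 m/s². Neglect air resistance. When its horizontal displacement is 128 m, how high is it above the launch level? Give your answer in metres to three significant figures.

Components: vₓ = 23.70 cos 36.3° = 19.10 m/s, v_y0 = 23.70 sin 36.3° = 14.03 m/s.
Time to reach x = 128 m: t = x/vₓ = 128/19.10 = 6.701 s.
Height: y = v_y0 t − ½ g t² = 14.03 × 6.701 − 1.225 × 6.701² = 94.03 − 55.01 = 39.01 m.

39.0 m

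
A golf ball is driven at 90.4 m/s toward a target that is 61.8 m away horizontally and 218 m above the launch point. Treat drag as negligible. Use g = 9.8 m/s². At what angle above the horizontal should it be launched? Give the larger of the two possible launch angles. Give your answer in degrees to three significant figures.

Trajectory: y = x tanθ − g x² (1 + tan²θ)/(2v₀²). With x = 61.8, y = 218, v₀ = 90.4, g = 9.80:
2.290 tan²θ − 61.8 tanθ + (220.3) = 0.
tanθ = [61.8 ± √(61.8² − 4 × 2.290 × (220.3))] / (2 × 2.290) = (61.8 ± 42.44) / 4.580, giving tanθ = 4.226 or 22.76.
θ = 76.69° or 87.48°; the larger is 87.48°.

87.5°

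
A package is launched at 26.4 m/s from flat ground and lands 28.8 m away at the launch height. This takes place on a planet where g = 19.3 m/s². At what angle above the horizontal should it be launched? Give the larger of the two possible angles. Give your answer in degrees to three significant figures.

63.6°

From R = (v₀²/g) sin 2θ: sin 2θ = 19.3 × 28.8 / 696.96 = 0.7975.
2θ = 52.89° or 180° − 52.89° = 127.1°, so θ = 26.45° or 63.55°.
The larger angle is 63.55°.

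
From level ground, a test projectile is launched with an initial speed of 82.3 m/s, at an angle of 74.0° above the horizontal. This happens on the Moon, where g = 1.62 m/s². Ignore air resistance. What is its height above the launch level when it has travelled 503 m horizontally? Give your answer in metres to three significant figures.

vₓ = 82.30 cos 74.0° = 22.68 m/s; v_y0 = 82.30 sin 74.0° = 79.11 m/s.
At x = 503 m, t = x/vₓ = 503/22.68 = 22.17 s.
Height: y = v_y0 t − ½ g t² = 79.11 × 22.17 − 0.8100 × 22.17² = 1754 − 398.2 = 1356 m.

1360 m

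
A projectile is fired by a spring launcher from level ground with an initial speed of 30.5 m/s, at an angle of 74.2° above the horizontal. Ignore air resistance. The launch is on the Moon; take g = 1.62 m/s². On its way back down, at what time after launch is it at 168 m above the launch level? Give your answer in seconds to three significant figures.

29.1 s

Resolve: vₓ = 30.50 cos 74.2° = 8.305 m/s and v_y0 = 30.50 sin 74.2° = 29.35 m/s.
Height y(t) = 29.35 t − 0.8100 t² = 168 gives 0.8100 t² − 29.35 t + 168 = 0.
t = [29.35 ± √(29.35² − 2·1.62·168)] / 1.62 = (29.35 ± 17.80) / 1.62, so t = 7.126 s or t = 29.11 s.
The descending-branch root is 29.11 s.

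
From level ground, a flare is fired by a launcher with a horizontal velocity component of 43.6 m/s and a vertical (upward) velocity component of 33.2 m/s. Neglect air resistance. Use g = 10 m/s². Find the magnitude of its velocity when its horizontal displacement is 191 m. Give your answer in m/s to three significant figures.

44.9 m/s

Time to reach x = 191 m: t = x/vₓ = 191/43.60 = 4.381 s.
Vertical velocity there: v_y = v_y0 − g t = 33.20 − 10.0 × 4.381 = −10.61 m/s.
Speed: √(vₓ² + v_y²) = √(43.60² + 10.61²) = 44.87 m/s.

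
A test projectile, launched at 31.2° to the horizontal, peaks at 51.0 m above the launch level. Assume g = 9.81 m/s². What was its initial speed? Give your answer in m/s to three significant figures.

At the peak v_y = 0, so v_y0 = √(2gH) = √(2 × 9.81 × 51.0) = 31.63 m/s.
v_y0 = v₀ sin θ ⇒ v₀ = 31.63 / sin 31.2° = 61.06 m/s.

61.1 m/s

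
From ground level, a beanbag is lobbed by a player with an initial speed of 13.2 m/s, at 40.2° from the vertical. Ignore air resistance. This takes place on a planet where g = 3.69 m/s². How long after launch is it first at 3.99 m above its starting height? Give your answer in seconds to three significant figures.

Horizontal component vₓ = 13.20 sin 40.2° = 8.520 m/s; vertical v_y0 = 13.20 cos 40.2° = 10.08 m/s.
Height y(t) = 10.08 t − 1.845 t² = 3.99 gives 1.845 t² − 10.08 t + 3.99 = 0.
Quadratic formula: t = (10.08 ± √72.203) / 3.69 = (10.08 ± 8.497) / 3.69 → t = 0.4295 s or 5.035 s.
The first (ascending) time is 0.4295 s.

0.430 s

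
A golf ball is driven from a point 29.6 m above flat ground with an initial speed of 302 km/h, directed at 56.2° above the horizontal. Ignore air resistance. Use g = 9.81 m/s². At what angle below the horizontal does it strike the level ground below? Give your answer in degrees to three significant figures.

57.7°

Convert: 302 km/h = 302/3.6 = 83.89 m/s.
Resolve: vₓ = 83.89 cos 56.2° = 46.67 m/s and v_y0 = 83.89 sin 56.2° = 69.71 m/s.
With up positive and y = 0 at the ground: y(t) = 29.6 + (69.71) t − 4.905 t². Setting y = 0 and taking the positive root: t = [69.71 + √(69.71² + 2·9.81·29.6)] / 9.81 = (69.71 + 73.76) / 9.81 = 14.62 s.
At impact: v_y = v_y0 − g t = −73.76 m/s; vₓ = 46.67 m/s.
Angle below horizontal: arctan(|v_y|/vₓ) = arctan(73.76/46.67) = 57.68°.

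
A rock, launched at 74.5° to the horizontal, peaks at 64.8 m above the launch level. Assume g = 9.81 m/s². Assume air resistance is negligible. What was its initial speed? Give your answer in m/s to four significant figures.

37.00 m/s

At the peak v_y = 0, so v_y0 = √(2gH) = √(2 × 9.81 × 64.8) = 35.66 m/s.
v_y0 = v₀ sin θ ⇒ v₀ = 35.66 / sin 74.5° = 37.00 m/s.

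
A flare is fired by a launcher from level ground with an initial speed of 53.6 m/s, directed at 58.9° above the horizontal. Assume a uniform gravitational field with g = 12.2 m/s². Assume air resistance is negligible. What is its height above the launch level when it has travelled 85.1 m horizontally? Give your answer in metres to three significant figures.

vₓ = 53.60 cos 58.9° = 27.69 m/s; v_y0 = 53.60 sin 58.9° = 45.90 m/s.
x = vₓ t ⇒ t = 85.1/27.69 = 3.074 s.
Height: y = v_y0 t − ½ g t² = 45.90 × 3.074 − 6.100 × 3.074² = 141.1 − 57.63 = 83.44 m.

83.4 m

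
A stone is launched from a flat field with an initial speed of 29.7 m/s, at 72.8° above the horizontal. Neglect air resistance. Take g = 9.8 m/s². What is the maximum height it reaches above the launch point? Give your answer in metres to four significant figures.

Components: vₓ = 29.70 cos 72.8° = 8.783 m/s, v_y0 = 29.70 sin 72.8° = 28.37 m/s.
Maximum height: H = v_y0² / (2g) = 28.37² / (2 × 9.80) = 41.07 m.

41.07 m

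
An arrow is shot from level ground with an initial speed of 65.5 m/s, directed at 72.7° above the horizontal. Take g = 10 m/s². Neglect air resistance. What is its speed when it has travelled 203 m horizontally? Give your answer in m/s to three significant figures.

Components: vₓ = 65.50 cos 72.7° = 19.48 m/s, v_y0 = 65.50 sin 72.7° = 62.54 m/s.
x = vₓ t ⇒ t = 203/19.48 = 10.42 s.
Vertical velocity there: v_y = v_y0 − g t = 62.54 − 10.0 × 10.42 = −41.68 m/s.
Speed: √(vₓ² + v_y²) = √(19.48² + 41.68²) = 46.01 m/s.

46.0 m/s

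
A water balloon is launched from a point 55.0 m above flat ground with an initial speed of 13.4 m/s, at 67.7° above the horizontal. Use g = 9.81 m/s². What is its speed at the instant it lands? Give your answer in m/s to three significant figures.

vₓ = 13.40 cos 67.7° = 5.085 m/s; v_y0 = 13.40 sin 67.7° = 12.40 m/s.
The projectile lands when y = 55.0 + (12.40) t − ½·9.81·t² = 0. Positive root: t = (12.40 + √(12.40² + 2·9.81·55.0)) / 9.81 = (12.40 + 35.11) / 9.81 = 4.843 s.
Vertical velocity at impact: v_y = v_y0 − g t = 12.40 − 9.81 × 4.843 = −35.11 m/s.
Speed: |v| = √(vₓ² + v_y²) = √(5.085² + 35.11²) = 35.48 m/s.

35.5 m/s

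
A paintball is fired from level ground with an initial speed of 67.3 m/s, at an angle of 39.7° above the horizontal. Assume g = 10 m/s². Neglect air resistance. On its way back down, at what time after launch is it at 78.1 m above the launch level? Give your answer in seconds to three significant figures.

Horizontal component vₓ = 67.30 cos 39.7° = 51.78 m/s; vertical v_y0 = 67.30 sin 39.7° = 42.99 m/s.
Set y = v_y0 t − ½ g t² = 78.1: 5.000 t² − 42.99 t + 78.1 = 0.
Quadratic formula: t = (42.99 ± √286.06) / 10.0 = (42.99 ± 16.91) / 10.0 → t = 2.608 s or 5.990 s.
The descending-branch root is 5.990 s.

5.99 s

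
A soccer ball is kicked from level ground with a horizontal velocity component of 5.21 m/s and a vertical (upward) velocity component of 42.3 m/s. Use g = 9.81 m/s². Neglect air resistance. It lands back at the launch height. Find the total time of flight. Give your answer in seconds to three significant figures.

Landing at launch height ⇒ T = 2 v_y0 / g = 2 × 42.30 / 9.81 = 8.624 s.

8.62 s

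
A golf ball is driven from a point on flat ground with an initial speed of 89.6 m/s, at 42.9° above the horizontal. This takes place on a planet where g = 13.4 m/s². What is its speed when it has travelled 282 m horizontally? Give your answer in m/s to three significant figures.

65.7 m/s

Components: vₓ = 89.60 cos 42.9° = 65.64 m/s, v_y0 = 89.60 sin 42.9° = 60.99 m/s.
At x = 282 m, t = x/vₓ = 282/65.64 = 4.296 s.
Vertical velocity there: v_y = v_y0 − g t = 60.99 − 13.4 × 4.296 = 3.420 m/s.
Speed: √(vₓ² + v_y²) = √(65.64² + 3.420²) = 65.72 m/s.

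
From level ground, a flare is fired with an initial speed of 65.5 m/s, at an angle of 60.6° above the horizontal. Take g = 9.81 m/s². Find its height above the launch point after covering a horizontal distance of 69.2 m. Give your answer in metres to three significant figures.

100 m

Resolve: vₓ = 65.50 cos 60.6° = 32.15 m/s and v_y0 = 65.50 sin 60.6° = 57.06 m/s.
At x = 69.2 m, t = x/vₓ = 69.2/32.15 = 2.152 s.
Height: y = v_y0 t − ½ g t² = 57.06 × 2.152 − 4.905 × 2.152² = 122.8 − 22.72 = 100.1 m.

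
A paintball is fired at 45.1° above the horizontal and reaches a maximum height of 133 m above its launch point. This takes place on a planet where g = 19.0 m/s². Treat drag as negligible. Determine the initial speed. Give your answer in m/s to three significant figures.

100 m/s

At the peak v_y = 0, so v_y0 = √(2gH) = √(2 × 19.0 × 133) = 71.09 m/s.
v_y0 = v₀ sin θ ⇒ v₀ = 71.09 / sin 45.1° = 100.4 m/s.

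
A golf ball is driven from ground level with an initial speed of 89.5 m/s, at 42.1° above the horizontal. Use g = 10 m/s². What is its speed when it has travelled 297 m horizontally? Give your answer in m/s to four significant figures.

Components: vₓ = 89.50 cos 42.1° = 66.41 m/s, v_y0 = 89.50 sin 42.1° = 60.00 m/s.
At x = 297 m, t = x/vₓ = 297/66.41 = 4.472 s.
Vertical velocity there: v_y = v_y0 − g t = 60.00 − 10.0 × 4.472 = 15.28 m/s.
Speed: √(vₓ² + v_y²) = √(66.41² + 15.28²) = 68.14 m/s.

68.14 m/s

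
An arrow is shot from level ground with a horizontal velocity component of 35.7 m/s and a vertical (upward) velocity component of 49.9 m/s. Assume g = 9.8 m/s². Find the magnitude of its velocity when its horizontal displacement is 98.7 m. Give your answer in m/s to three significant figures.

42.4 m/s

x = vₓ t ⇒ t = 98.7/35.70 = 2.765 s.
Vertical velocity there: v_y = v_y0 − g t = 49.90 − 9.80 × 2.765 = 22.81 m/s.
Speed: √(vₓ² + v_y²) = √(35.70² + 22.81²) = 42.36 m/s.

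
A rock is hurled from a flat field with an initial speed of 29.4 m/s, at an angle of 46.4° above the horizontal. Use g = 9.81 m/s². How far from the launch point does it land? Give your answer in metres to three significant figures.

88.0 m

Resolve: vₓ = 29.40 cos 46.4° = 20.27 m/s and v_y0 = 29.40 sin 46.4° = 21.29 m/s.
Time aloft: T = 2 v_y0 / g = 2 × 21.29 / 9.81 = 4.341 s.
Horizontal distance R = vₓ T = 20.27 × 4.341 = 88.00 m.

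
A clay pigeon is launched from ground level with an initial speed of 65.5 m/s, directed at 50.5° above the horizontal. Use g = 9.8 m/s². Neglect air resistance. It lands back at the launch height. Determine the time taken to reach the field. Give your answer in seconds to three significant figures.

Resolve: vₓ = 65.50 cos 50.5° = 41.66 m/s and v_y0 = 65.50 sin 50.5° = 50.54 m/s.
It returns to y = 0 when t = 2 v_y0 / g = 2(50.54)/9.80 = 10.31 s.

10.3 s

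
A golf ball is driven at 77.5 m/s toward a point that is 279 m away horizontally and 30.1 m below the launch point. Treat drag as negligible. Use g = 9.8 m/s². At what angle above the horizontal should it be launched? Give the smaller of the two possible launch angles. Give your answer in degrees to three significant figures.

Trajectory: y = x tanθ − g x² (1 + tan²θ)/(2v₀²). With x = 279, y = −30.1, v₀ = 77.5, g = 9.80:
63.50 tan²θ − 279 tanθ + (33.40) = 0.
tanθ = [279 ± √(279² − 4 × 63.50 × (33.40))] / (2 × 63.50) = (279 ± 263.4) / 127.0, giving tanθ = 0.1232 or 4.270.
θ = 7.022° or 76.82°; the smaller is 7.022°.

7.02°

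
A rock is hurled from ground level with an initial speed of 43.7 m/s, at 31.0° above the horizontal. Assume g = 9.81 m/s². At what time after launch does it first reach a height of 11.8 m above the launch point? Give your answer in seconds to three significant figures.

0.604 s

Horizontal component vₓ = 43.70 cos 31.0° = 37.46 m/s; vertical v_y0 = 43.70 sin 31.0° = 22.51 m/s.
Set y = v_y0 t − ½ g t² = 11.8: 4.905 t² − 22.51 t + 11.8 = 0.
t = [22.51 ± √(22.51² − 2·9.81·11.8)] / 9.81 = (22.51 ± 16.58) / 9.81, so t = 0.6037 s or t = 3.985 s.
The first (ascending) time is 0.6037 s.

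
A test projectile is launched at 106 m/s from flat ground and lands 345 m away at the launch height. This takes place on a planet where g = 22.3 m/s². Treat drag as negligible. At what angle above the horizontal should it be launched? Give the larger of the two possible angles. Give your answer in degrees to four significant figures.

68.39°

Level-ground range R = v₀² sin(2θ)/g ⇒ sin(2θ) = gR/v₀² = 22.3 × 345 / 106² = 0.6847.
2θ = 43.21° or 180° − 43.21° = 136.8°, so θ = 21.61° or 68.39°.
The larger angle is 68.39°.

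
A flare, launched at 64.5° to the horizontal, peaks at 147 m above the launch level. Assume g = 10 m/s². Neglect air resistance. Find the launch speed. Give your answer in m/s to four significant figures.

At the peak v_y = 0, so v_y0 = √(2gH) = √(2 × 10.0 × 147) = 54.22 m/s.
v_y0 = v₀ sin θ ⇒ v₀ = 54.22 / sin 64.5° = 60.07 m/s.

60.07 m/s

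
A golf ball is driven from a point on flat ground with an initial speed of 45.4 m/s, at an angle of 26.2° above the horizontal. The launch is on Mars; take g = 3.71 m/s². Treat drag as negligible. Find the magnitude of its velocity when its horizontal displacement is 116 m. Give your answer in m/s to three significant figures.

41.8 m/s

Components: vₓ = 45.40 cos 26.2° = 40.74 m/s, v_y0 = 45.40 sin 26.2° = 20.04 m/s.
Time to reach x = 116 m: t = x/vₓ = 116/40.74 = 2.848 s.
Vertical velocity there: v_y = v_y0 − g t = 20.04 − 3.71 × 2.848 = 9.480 m/s.
Speed: √(vₓ² + v_y²) = √(40.74² + 9.480²) = 41.82 m/s.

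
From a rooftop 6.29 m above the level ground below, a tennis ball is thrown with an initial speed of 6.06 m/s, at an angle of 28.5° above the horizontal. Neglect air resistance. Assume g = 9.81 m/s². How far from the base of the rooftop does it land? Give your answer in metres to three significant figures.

Horizontal component vₓ = 6.060 cos 28.5° = 5.326 m/s; vertical v_y0 = 6.060 sin 28.5° = 2.892 m/s.
Vertical motion (up positive, ground at y = 0): 4.905 t² − (2.892) t − 6.29 = 0, so t = (2.892 + √(2.892² + 2·9.81·6.29)) / 9.81 = (2.892 + 11.48) / 9.81 = 1.465 s.
Horizontal distance: R = vₓ t = 5.326 × 1.465 = 7.802 m.

7.80 m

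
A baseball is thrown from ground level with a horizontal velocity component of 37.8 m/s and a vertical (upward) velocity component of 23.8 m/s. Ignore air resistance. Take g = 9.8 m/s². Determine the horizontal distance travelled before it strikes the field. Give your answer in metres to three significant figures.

184 m

Flight time T = 2 v_y0 / g = 4.857 s.
Range: R = vₓ T = 37.80 × 4.857 = 183.6 m.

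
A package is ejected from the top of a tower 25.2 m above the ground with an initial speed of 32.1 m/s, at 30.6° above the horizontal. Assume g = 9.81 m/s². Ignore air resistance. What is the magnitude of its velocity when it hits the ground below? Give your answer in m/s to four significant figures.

39.05 m/s

Resolve: vₓ = 32.10 cos 30.6° = 27.63 m/s and v_y0 = 32.10 sin 30.6° = 16.34 m/s.
The projectile lands when y = 25.2 + (16.34) t − ½·9.81·t² = 0. Positive root: t = (16.34 + √(16.34² + 2·9.81·25.2)) / 9.81 = (16.34 + 27.59) / 9.81 = 4.479 s.
Vertical velocity at impact: v_y = v_y0 − g t = 16.34 − 9.81 × 4.479 = −27.59 m/s.
Speed: |v| = √(vₓ² + v_y²) = √(27.63² + 27.59²) = 39.05 m/s.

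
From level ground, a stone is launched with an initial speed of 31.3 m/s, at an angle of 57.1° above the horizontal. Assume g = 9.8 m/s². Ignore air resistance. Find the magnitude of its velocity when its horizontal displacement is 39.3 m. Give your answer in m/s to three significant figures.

17.4 m/s

Components: vₓ = 31.30 cos 57.1° = 17.00 m/s, v_y0 = 31.30 sin 57.1° = 26.28 m/s.
x = vₓ t ⇒ t = 39.3/17.00 = 2.312 s.
Vertical velocity there: v_y = v_y0 − g t = 26.28 − 9.80 × 2.312 = 3.627 m/s.
Speed: √(vₓ² + v_y²) = √(17.00² + 3.627²) = 17.38 m/s.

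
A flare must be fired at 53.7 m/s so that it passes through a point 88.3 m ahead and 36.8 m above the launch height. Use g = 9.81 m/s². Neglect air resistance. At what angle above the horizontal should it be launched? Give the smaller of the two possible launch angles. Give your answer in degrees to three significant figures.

Trajectory: y = x tanθ − g x² (1 + tan²θ)/(2v₀²). With x = 88.3, y = 36.8, v₀ = 53.7, g = 9.81:
13.26 tan²θ − 88.3 tanθ + (50.06) = 0.
tanθ = [88.3 ± √(88.3² − 4 × 13.26 × (50.06))] / (2 × 13.26) = (88.3 ± 71.70) / 26.52, giving tanθ = 0.6258 or 6.032.
θ = 32.04° or 80.59°; the smaller is 32.04°.

32.0°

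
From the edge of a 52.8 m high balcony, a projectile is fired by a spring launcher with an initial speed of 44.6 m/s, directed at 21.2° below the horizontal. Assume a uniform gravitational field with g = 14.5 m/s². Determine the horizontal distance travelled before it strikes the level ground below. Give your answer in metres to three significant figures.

Horizontal component vₓ = 44.60 cos 21.2° = 41.58 m/s; vertical v_y0 = −16.13 m/s (downward).
The projectile lands when y = 52.8 + (−16.13) t − ½·14.5·t² = 0. Positive root: t = (−16.13 + √(16.13² + 2·14.5·52.8)) / 14.5 = (−16.13 + 42.32) / 14.5 = 1.807 s.
Horizontal distance: R = vₓ t = 41.58 × 1.807 = 75.12 m.

75.1 m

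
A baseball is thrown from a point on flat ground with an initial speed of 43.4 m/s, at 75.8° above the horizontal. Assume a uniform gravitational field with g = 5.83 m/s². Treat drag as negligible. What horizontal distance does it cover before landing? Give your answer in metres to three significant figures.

Components: vₓ = 43.40 cos 75.8° = 10.65 m/s, v_y0 = 43.40 sin 75.8° = 42.07 m/s.
Time aloft: T = 2 v_y0 / g = 2 × 42.07 / 5.83 = 14.43 s.
Range: R = vₓ T = 10.65 × 14.43 = 153.7 m.

154 m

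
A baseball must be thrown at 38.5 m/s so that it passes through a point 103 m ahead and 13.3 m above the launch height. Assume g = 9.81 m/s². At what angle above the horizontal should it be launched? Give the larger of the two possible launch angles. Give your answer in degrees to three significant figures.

66.9°

Trajectory: y = x tanθ − g x² (1 + tan²θ)/(2v₀²). With x = 103, y = 13.3, v₀ = 38.5, g = 9.81:
35.11 tan²θ − 103 tanθ + (48.41) = 0.
tanθ = [103 ± √(103² − 4 × 35.11 × (48.41))] / (2 × 35.11) = (103 ± 61.74) / 70.21, giving tanθ = 0.5877 or 2.346.
θ = 30.44° or 66.92°; the larger is 66.92°.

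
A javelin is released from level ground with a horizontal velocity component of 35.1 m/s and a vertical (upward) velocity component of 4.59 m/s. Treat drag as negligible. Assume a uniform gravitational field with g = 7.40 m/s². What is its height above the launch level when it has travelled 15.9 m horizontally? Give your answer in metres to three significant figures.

At x = 15.9 m, t = x/vₓ = 15.9/35.10 = 0.4530 s.
Height: y = v_y0 t − ½ g t² = 4.590 × 0.4530 − 3.700 × 0.4530² = 2.079 − 0.7592 = 1.320 m.

1.32 m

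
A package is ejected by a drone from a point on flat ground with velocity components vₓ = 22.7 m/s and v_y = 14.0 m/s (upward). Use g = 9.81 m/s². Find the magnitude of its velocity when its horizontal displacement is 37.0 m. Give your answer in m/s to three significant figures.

22.8 m/s

Time to reach x = 37.0 m: t = x/vₓ = 37.0/22.70 = 1.630 s.
Vertical velocity there: v_y = v_y0 − g t = 14.00 − 9.81 × 1.630 = −1.990 m/s.
Speed: √(vₓ² + v_y²) = √(22.70² + 1.990²) = 22.79 m/s.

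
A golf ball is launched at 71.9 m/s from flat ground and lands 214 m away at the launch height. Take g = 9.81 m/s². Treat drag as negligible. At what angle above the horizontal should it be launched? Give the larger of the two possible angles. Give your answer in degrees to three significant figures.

78.0°

Level-ground range R = v₀² sin(2θ)/g ⇒ sin(2θ) = gR/v₀² = 9.81 × 214 / 71.9² = 0.4061.
2θ = 23.96° or 180° − 23.96° = 156.0°, so θ = 11.98° or 78.02°.
The larger angle is 78.02°.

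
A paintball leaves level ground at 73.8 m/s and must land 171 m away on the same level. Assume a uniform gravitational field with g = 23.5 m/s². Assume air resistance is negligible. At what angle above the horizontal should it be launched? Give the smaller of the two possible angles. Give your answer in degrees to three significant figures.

23.8°

R = v₀² sin 2θ / g gives sin 2θ = gR/v₀² = 23.5·171/73.8² = 0.7378.
2θ = 47.55° or 180° − 47.55° = 132.5°, so θ = 23.77° or 66.23°.
The smaller angle is 23.77°.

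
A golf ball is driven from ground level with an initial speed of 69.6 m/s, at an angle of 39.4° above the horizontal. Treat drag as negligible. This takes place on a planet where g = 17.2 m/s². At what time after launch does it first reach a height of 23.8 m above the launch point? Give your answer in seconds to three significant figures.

0.612 s

Resolve: vₓ = 69.60 cos 39.4° = 53.78 m/s and v_y0 = 69.60 sin 39.4° = 44.18 m/s.
Set y = v_y0 t − ½ g t² = 23.8: 8.600 t² − 44.18 t + 23.8 = 0.
t = [44.18 ± √(44.18² − 2·17.2·23.8)] / 17.2 = (44.18 ± 33.66) / 17.2, so t = 0.6115 s or t = 4.525 s.
The first (ascending) time is 0.6115 s.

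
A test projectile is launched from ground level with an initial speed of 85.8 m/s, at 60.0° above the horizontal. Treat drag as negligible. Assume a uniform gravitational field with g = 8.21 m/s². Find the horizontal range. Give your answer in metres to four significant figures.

776.5 m

Horizontal component vₓ = 85.80 cos 60.0° = 42.90 m/s; vertical v_y0 = 85.80 sin 60.0° = 74.30 m/s.
Time aloft: T = 2 v_y0 / g = 2 × 74.30 / 8.21 = 18.10 s.
Horizontal distance R = vₓ T = 42.90 × 18.10 = 776.5 m.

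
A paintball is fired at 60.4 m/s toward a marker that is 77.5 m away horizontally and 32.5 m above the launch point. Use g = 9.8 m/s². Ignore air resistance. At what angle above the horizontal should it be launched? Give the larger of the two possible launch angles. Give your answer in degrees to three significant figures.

Trajectory: y = x tanθ − g x² (1 + tan²θ)/(2v₀²). With x = 77.5, y = 32.5, v₀ = 60.4, g = 9.80:
8.067 tan²θ − 77.5 tanθ + (40.57) = 0.
tanθ = [77.5 ± √(77.5² − 4 × 8.067 × (40.57))] / (2 × 8.067) = (77.5 ± 68.54) / 16.13, giving tanθ = 0.5556 or 9.051.
θ = 29.06° or 83.70°; the larger is 83.70°.

83.7°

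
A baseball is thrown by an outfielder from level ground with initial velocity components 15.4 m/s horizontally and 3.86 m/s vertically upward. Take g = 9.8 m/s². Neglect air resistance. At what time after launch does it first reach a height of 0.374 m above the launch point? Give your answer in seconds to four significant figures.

0.1131 s

Require v_y0 t − ½ g t² = 0.374, i.e. 4.900 t² − 3.860 t + 0.374 = 0.
t = [3.860 ± √(3.860² − 2·9.80·0.374)] / 9.80 = (3.860 ± 2.751) / 9.80, so t = 0.1131 s or t = 0.6746 s.
The first (ascending) time is 0.1131 s.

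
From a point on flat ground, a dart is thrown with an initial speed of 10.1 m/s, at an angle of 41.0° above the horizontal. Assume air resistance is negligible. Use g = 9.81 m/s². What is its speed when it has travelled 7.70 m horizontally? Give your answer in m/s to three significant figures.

8.30 m/s

vₓ = 10.10 cos 41.0° = 7.623 m/s; v_y0 = 10.10 sin 41.0° = 6.626 m/s.
At x = 7.70 m, t = x/vₓ = 7.70/7.623 = 1.010 s.
Vertical velocity there: v_y = v_y0 − g t = 6.626 − 9.81 × 1.010 = −3.283 m/s.
Speed: √(vₓ² + v_y²) = √(7.623² + 3.283²) = 8.300 m/s.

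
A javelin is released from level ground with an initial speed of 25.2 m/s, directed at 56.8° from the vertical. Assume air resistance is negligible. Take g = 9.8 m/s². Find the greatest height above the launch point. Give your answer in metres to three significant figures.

Resolve: vₓ = 25.20 sin 56.8° = 21.09 m/s and v_y0 = 25.20 cos 56.8° = 13.80 m/s.
Maximum height: H = v_y0² / (2g) = 13.80² / (2 × 9.80) = 9.714 m.

9.71 m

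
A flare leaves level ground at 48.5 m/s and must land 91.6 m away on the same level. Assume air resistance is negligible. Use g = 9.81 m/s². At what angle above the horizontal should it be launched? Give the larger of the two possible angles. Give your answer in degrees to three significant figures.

From R = (v₀²/g) sin 2θ: sin 2θ = 9.81 × 91.6 / 2352.2 = 0.3820.
2θ = 22.46° or 180° − 22.46° = 157.5°, so θ = 11.23° or 78.77°.
The larger angle is 78.77°.

78.8°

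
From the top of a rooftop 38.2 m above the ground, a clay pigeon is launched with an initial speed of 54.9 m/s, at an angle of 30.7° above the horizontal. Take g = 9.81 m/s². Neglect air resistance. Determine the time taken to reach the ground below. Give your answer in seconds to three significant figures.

6.85 s

Components: vₓ = 54.90 cos 30.7° = 47.21 m/s, v_y0 = 54.90 sin 30.7° = 28.03 m/s.
Vertical motion (up positive, ground at y = 0): 4.905 t² − (28.03) t − 38.2 = 0, so t = (28.03 + √(28.03² + 2·9.81·38.2)) / 9.81 = (28.03 + 39.18) / 9.81 = 6.851 s.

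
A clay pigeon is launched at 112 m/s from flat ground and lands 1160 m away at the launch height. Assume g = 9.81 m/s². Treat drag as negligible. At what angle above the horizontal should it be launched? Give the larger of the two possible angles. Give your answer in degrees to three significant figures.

57.4°

R = v₀² sin 2θ / g gives sin 2θ = gR/v₀² = 9.81·1160/112² = 0.9072.
2θ = 65.12° or 180° − 65.12° = 114.9°, so θ = 32.56° or 57.44°.
The larger angle is 57.44°.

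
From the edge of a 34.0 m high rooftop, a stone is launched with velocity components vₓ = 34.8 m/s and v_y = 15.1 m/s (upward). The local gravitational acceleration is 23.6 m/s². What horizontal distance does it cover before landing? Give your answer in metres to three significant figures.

The projectile lands when y = 34.0 + (15.10) t − ½·23.6·t² = 0. Positive root: t = (15.10 + √(15.10² + 2·23.6·34.0)) / 23.6 = (15.10 + 42.81) / 23.6 = 2.454 s.
Horizontal distance: R = vₓ t = 34.80 × 2.454 = 85.39 m.

85.4 m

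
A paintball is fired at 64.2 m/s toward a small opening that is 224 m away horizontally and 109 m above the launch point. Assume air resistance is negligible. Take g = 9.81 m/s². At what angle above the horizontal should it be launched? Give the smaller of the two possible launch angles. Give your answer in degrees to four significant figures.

Trajectory: y = x tanθ − g x² (1 + tan²θ)/(2v₀²). With x = 224, y = 109, v₀ = 64.2, g = 9.81:
59.71 tan²θ − 224 tanθ + (168.7) = 0.
tanθ = [224 ± √(224² − 4 × 59.71 × (168.7))] / (2 × 59.71) = (224 ± 99.39) / 119.4, giving tanθ = 1.043 or 2.708.
θ = 46.22° or 69.73°; the smaller is 46.22°.

46.22°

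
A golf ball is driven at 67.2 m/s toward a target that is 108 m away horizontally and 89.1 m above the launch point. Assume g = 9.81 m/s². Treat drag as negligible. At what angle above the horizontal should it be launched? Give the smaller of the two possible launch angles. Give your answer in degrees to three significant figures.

47.2°

Trajectory: y = x tanθ − g x² (1 + tan²θ)/(2v₀²). With x = 108, y = 89.1, v₀ = 67.2, g = 9.81:
12.67 tan²θ − 108 tanθ + (101.8) = 0.
tanθ = [108 ± √(108² − 4 × 12.67 × (101.8))] / (2 × 12.67) = (108 ± 80.66) / 25.34, giving tanθ = 1.079 or 7.446.
θ = 47.17° or 82.35°; the smaller is 47.17°.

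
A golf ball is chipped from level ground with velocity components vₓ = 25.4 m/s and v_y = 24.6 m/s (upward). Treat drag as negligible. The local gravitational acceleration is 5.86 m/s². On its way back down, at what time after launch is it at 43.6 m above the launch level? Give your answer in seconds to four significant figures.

5.854 s

Set y = v_y0 t − ½ g t² = 43.6: 2.930 t² − 24.60 t + 43.6 = 0.
t = [24.60 ± √(24.60² − 2·5.86·43.6)] / 5.86 = (24.60 ± 9.704) / 5.86, so t = 2.542 s or t = 5.854 s.
The descending-branch root is 5.854 s.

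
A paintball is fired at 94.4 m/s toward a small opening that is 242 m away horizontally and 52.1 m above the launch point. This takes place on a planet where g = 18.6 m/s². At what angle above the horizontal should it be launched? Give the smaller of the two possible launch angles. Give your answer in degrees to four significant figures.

28.46°

Trajectory: y = x tanθ − g x² (1 + tan²θ)/(2v₀²). With x = 242, y = 52.1, v₀ = 94.4, g = 18.6:
61.12 tan²θ − 242 tanθ + (113.2) = 0.
tanθ = [242 ± √(242² − 4 × 61.12 × (113.2))] / (2 × 61.12) = (242 ± 175.7) / 122.2, giving tanθ = 0.5420 or 3.418.
θ = 28.46° or 73.69°; the smaller is 28.46°.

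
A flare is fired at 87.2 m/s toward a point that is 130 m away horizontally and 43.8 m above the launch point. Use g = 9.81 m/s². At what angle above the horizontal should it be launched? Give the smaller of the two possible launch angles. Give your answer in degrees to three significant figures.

23.6°

Trajectory: y = x tanθ − g x² (1 + tan²θ)/(2v₀²). With x = 130, y = 43.8, v₀ = 87.2, g = 9.81:
10.90 tan²θ − 130 tanθ + (54.70) = 0.
tanθ = [130 ± √(130² − 4 × 10.90 × (54.70))] / (2 × 10.90) = (130 ± 120.5) / 21.80, giving tanθ = 0.4368 or 11.49.
θ = 23.59° or 85.03°; the smaller is 23.59°.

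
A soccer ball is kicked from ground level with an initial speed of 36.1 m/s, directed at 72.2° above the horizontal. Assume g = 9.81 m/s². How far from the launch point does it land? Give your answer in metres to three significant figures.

77.3 m

vₓ = 36.10 cos 72.2° = 11.04 m/s; v_y0 = 36.10 sin 72.2° = 34.37 m/s.
Flight time T = 2 v_y0 / g = 7.008 s.
Horizontal distance R = vₓ T = 11.04 × 7.008 = 77.33 m.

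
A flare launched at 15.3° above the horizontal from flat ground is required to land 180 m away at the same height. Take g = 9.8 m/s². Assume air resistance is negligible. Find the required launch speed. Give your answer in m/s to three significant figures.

58.9 m/s

Level-ground range: R = v₀² sin(2θ)/g, so v₀ = √(gR / sin 2θ).
v₀ = √(9.80 × 180 / sin 30.60°) = √(1764 / 0.5090) = √3465.3 = 58.87 m/s.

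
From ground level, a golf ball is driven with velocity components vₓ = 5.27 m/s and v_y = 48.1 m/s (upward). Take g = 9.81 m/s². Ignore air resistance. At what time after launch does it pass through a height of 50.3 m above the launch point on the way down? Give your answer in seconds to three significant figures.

8.62 s

Require v_y0 t − ½ g t² = 50.3, i.e. 4.905 t² − 48.10 t + 50.3 = 0.
t = [48.10 ± √(48.10² − 2·9.81·50.3)] / 9.81 = (48.10 ± 36.42) / 9.81, so t = 1.190 s or t = 8.616 s.
The descending-branch root is 8.616 s.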